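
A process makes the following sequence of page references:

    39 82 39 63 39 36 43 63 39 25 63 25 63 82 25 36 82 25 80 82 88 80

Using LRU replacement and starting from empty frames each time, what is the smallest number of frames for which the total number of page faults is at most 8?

6

f=1: 22 faults
f=2: 18 faults
f=3: 12 faults
f=4: 10 faults
f=5: 10 faults
f=6: 8 faults
f=7: 8 faults
f=8: 8 faults
Smallest f with faults ≤ 8 is 6.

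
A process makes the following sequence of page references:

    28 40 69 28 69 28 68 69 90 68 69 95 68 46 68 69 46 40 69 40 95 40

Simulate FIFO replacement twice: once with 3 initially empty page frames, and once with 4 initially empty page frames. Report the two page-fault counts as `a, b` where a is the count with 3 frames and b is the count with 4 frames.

11, 9

3 frames: F F F . . . F . F . . F . F F F . F . . F . → 11 faults.
4 frames: F F F . . . F . F . . F . F . F . F . . . . → 9 faults.
9 < 11: adding a frame reduced faults, as is typical.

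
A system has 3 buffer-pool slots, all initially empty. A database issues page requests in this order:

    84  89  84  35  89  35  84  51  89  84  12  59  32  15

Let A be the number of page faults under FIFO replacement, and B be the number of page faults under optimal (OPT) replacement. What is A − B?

Under FIFO: F F . F . . . F . F F F F F → 9 faults.
Under OPT: F F . F . . . F . . F F F F → 8 faults.
A − B = 9 − 8 = 1.

1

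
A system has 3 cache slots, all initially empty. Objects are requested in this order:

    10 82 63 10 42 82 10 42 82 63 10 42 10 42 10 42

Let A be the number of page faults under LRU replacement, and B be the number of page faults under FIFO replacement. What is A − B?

-1

Under LRU: F F F . F F . . . F F F . . . . → 8 faults.
Under FIFO: F F F . F . F . F F . F F . . . → 9 faults.
A − B = 8 − 9 = -1.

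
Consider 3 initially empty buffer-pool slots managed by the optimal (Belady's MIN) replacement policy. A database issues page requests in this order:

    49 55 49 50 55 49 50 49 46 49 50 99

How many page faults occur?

5

49: fault, frames (49)
55: fault, frames (49 55)
49: hit
50: fault, frames (49 55 50)
55: hit
49: hit
50: hit
49: hit
46: fault, evict 55, frames (49 50 46)
49: hit
50: hit
99: fault, evict 46, frames (49 50 99)
Page faults: 5.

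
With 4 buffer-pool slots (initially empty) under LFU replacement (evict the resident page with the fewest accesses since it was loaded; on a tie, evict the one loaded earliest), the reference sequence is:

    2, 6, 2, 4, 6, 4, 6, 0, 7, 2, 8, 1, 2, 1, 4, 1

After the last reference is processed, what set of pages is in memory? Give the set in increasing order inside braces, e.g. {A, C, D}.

2: fault, frames (2)
6: fault, frames (2 6)
2: hit
4: fault, frames (2 6 4)
6: hit
4: hit
6: hit
0: fault, frames (2 6 4 0)
7: fault, evict 0, frames (2 6 4 7)
2: hit
8: fault, evict 7, frames (2 6 4 8)
1: fault, evict 8, frames (2 6 4 1)
2: hit
1: hit
4: hit
1: hit

{1, 2, 4, 6}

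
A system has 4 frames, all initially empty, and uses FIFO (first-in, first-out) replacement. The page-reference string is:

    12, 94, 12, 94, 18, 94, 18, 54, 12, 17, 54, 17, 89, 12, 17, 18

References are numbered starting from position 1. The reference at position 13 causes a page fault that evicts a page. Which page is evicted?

pos 1: 12: fault, frames {12}
pos 2: 94: fault, frames {12,94}
pos 3: 12: hit
pos 4: 94: hit
pos 5: 18: fault, frames {12,94,18}
pos 6: 94: hit
pos 7: 18: hit
pos 8: 54: fault, frames {12,94,18,54}
pos 9: 12: hit
pos 10: 17: fault, evict 12, frames {94,18,54,17}
pos 11: 54: hit
pos 12: 17: hit
pos 13: 89: fault, evict 94, frames {18,54,17,89}
At position 13, page 94 is evicted.

94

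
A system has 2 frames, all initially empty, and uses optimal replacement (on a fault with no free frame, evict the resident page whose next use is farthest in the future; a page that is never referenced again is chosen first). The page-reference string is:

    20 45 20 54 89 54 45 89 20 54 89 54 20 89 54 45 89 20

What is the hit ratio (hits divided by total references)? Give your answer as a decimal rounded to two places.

0.39

20 -> fault, frames (20)
45 -> fault, frames (20 45)
20 -> hit
54 -> fault, evict 20, frames (45 54)
89 -> fault, evict 45, frames (54 89)
54 -> hit
45 -> fault, evict 54, frames (89 45)
89 -> hit
20 -> fault, evict 45, frames (89 20)
54 -> fault, evict 20, frames (89 54)
89 -> hit
54 -> hit
20 -> fault, evict 54, frames (89 20)
89 -> hit
54 -> fault, evict 20, frames (89 54)
45 -> fault, evict 54, frames (89 45)
89 -> hit
20 -> fault, evict 45, frames (89 20)
Hits: 7 of 18 references → 7/18 = 0.3889.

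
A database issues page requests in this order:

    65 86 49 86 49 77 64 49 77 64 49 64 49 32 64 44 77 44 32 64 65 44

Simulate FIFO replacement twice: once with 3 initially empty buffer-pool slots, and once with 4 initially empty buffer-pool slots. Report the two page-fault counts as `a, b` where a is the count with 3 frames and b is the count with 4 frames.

3 frames: F F F . . F F . . . . . . F . F F . . F F F → 11 faults.
4 frames: F F F . . F F . . . . . . F . F . . . . F . → 8 faults.
8 < 11: adding a frame reduced faults, as is typical.

11, 8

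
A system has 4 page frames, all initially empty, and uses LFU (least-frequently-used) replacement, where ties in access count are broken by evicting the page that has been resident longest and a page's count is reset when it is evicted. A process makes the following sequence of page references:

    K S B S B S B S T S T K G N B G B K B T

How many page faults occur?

K -> fault, frames [K]
S -> fault, frames [K, S]
B -> fault, frames [K, S, B]
S -> hit
B -> hit
S -> hit
B -> hit
S -> hit
T -> fault, frames [K, S, B, T]
S -> hit
T -> hit
K -> hit
G -> fault, evict K, frames [S, B, T, G]
N -> fault, evict G, frames [S, B, T, N]
B -> hit
G -> fault, evict N, frames [S, B, T, G]
B -> hit
K -> fault, evict G, frames [S, B, T, K]
B -> hit
T -> hit
Page faults: 8.

8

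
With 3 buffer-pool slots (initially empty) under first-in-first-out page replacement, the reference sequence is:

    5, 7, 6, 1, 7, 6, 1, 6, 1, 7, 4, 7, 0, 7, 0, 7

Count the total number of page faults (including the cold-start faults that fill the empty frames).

5 → miss, frames {5}
7 → miss, frames {5,7}
6 → miss, frames {5,7,6}
1 → miss, evict 5, frames {7,6,1}
7 → hit
6 → hit
1 → hit
6 → hit
1 → hit
7 → hit
4 → miss, evict 7, frames {6,1,4}
7 → miss, evict 6, frames {1,4,7}
0 → miss, evict 1, frames {4,7,0}
7 → hit
0 → hit
7 → hit
Page faults: 7.

7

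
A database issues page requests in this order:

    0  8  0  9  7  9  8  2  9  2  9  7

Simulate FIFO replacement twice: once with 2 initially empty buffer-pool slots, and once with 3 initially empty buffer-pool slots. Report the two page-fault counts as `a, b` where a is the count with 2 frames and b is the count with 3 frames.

2 frames: F F . F F . F F F . . F → 8 faults.
3 frames: F F . F F . . F . . . . → 5 faults.
5 < 8: adding a frame reduced faults, as is typical.

8, 5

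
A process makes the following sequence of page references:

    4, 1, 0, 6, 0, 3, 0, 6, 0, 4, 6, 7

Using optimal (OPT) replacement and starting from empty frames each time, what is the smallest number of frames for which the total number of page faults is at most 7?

f=1: 12 faults
f=2: 8 faults
f=3: 7 faults
f=4: 6 faults
f=5: 6 faults
f=6: 6 faults
Smallest f with faults ≤ 7 is 3.

3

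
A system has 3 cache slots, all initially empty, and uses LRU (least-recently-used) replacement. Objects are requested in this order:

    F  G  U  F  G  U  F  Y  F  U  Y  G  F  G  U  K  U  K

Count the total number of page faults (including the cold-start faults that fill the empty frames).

8

F → fault, frames [F]
G → fault, frames [F, G]
U → fault, frames [F, G, U]
F → hit
G → hit
U → hit
F → hit
Y → fault, evict G, frames [U, F, Y]
F → hit
U → hit
Y → hit
G → fault, evict F, frames [U, Y, G]
F → fault, evict U, frames [Y, G, F]
G → hit
U → fault, evict Y, frames [F, G, U]
K → fault, evict F, frames [G, U, K]
U → hit
K → hit
Page faults: 8.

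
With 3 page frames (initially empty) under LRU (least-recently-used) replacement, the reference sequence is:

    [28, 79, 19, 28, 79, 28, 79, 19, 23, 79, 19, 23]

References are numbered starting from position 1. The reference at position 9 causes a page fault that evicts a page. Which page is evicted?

pos 1: 28: miss, frames {28}
pos 2: 79: miss, frames {28,79}
pos 3: 19: miss, frames {28,79,19}
pos 4: 28: hit
pos 5: 79: hit
pos 6: 28: hit
pos 7: 79: hit
pos 8: 19: hit
pos 9: 23: miss, evict 28, frames {79,19,23}
At position 9, page 28 is evicted.

28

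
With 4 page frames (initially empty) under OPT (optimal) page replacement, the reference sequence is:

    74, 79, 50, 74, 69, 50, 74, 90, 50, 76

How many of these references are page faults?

74 -> fault, frames [74]
79 -> fault, frames [74, 79]
50 -> fault, frames [74, 79, 50]
74 -> hit
69 -> fault, frames [74, 79, 50, 69]
50 -> hit
74 -> hit
90 -> fault, evict 69, frames [74, 79, 50, 90]
50 -> hit
76 -> fault, evict 90, frames [74, 79, 50, 76]
Page faults: 6.

6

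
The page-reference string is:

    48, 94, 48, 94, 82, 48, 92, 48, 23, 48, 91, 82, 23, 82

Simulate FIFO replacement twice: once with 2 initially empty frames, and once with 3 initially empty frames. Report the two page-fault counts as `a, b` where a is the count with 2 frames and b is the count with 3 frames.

10, 8

2 frames: F F . . F F F . F F F F F . → 10 faults.
3 frames: F F . . F . F F F . F F . . → 8 faults.
8 < 10: adding a frame reduced faults, as is typical.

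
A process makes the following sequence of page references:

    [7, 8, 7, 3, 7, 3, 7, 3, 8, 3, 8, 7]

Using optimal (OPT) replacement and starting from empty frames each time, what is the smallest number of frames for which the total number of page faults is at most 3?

3

f=1: 12 faults
f=2: 5 faults
f=3: 3 faults
Smallest f with faults ≤ 3 is 3.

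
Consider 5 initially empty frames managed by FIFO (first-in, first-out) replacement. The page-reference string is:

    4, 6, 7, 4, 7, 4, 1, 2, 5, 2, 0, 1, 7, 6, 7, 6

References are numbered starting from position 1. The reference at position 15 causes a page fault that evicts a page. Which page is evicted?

pos 1: 4 → fault, frames [4]
pos 2: 6 → fault, frames [4, 6]
pos 3: 7 → fault, frames [4, 6, 7]
pos 4: 4 → hit
pos 5: 7 → hit
pos 6: 4 → hit
pos 7: 1 → fault, frames [4, 6, 7, 1]
pos 8: 2 → fault, frames [4, 6, 7, 1, 2]
pos 9: 5 → fault, evict 4, frames [6, 7, 1, 2, 5]
pos 10: 2 → hit
pos 11: 0 → fault, evict 6, frames [7, 1, 2, 5, 0]
pos 12: 1 → hit
pos 13: 7 → hit
pos 14: 6 → fault, evict 7, frames [1, 2, 5, 0, 6]
pos 15: 7 → fault, evict 1, frames [2, 5, 0, 6, 7]
At position 15, page 1 is evicted.

1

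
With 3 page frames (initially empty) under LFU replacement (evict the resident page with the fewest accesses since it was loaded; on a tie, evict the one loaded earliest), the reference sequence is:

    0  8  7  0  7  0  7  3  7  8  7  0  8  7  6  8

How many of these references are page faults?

0 → miss, frames [0]
8 → miss, frames [0, 8]
7 → miss, frames [0, 8, 7]
0 → hit
7 → hit
0 → hit
7 → hit
3 → miss, evict 8, frames [0, 7, 3]
7 → hit
8 → miss, evict 3, frames [0, 7, 8]
7 → hit
0 → hit
8 → hit
7 → hit
6 → miss, evict 8, frames [0, 7, 6]
8 → miss, evict 6, frames [0, 7, 8]
Page faults: 7.

7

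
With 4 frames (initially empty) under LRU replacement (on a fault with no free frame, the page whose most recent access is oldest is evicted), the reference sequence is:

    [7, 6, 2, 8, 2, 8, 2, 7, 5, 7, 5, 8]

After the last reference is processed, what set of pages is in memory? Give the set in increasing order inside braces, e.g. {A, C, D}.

7 -> miss, frames (7)
6 -> miss, frames (7 6)
2 -> miss, frames (7 6 2)
8 -> miss, frames (7 6 2 8)
2 -> hit
8 -> hit
2 -> hit
7 -> hit
5 -> miss, evict 6, frames (8 2 7 5)
7 -> hit
5 -> hit
8 -> hit

{2, 5, 7, 8}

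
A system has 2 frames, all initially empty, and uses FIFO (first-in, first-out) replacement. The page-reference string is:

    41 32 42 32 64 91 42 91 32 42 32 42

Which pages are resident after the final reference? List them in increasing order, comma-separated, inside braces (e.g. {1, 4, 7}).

41 -> miss, frames {41}
32 -> miss, frames {41,32}
42 -> miss, evict 41, frames {32,42}
32 -> hit
64 -> miss, evict 32, frames {42,64}
91 -> miss, evict 42, frames {64,91}
42 -> miss, evict 64, frames {91,42}
91 -> hit
32 -> miss, evict 91, frames {42,32}
42 -> hit
32 -> hit
42 -> hit

{32, 42}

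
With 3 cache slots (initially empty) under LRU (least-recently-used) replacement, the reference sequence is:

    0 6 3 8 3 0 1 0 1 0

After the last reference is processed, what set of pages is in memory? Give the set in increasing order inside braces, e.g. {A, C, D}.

{0, 1, 3}

0 -> fault, frames {0}
6 -> fault, frames {0,6}
3 -> fault, frames {0,6,3}
8 -> fault, evict 0, frames {6,3,8}
3 -> hit
0 -> fault, evict 6, frames {8,3,0}
1 -> fault, evict 8, frames {3,0,1}
0 -> hit
1 -> hit
0 -> hit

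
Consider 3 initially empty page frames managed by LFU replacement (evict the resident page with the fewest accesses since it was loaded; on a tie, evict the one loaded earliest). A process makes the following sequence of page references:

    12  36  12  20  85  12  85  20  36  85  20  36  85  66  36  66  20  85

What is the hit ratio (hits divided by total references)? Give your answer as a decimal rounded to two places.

0.39

12 -> miss, frames [12]
36 -> miss, frames [12, 36]
12 -> hit
20 -> miss, frames [12, 36, 20]
85 -> miss, evict 36, frames [12, 20, 85]
12 -> hit
85 -> hit
20 -> hit
36 -> miss, evict 20, frames [12, 85, 36]
85 -> hit
20 -> miss, evict 36, frames [12, 85, 20]
36 -> miss, evict 20, frames [12, 85, 36]
85 -> hit
66 -> miss, evict 36, frames [12, 85, 66]
36 -> miss, evict 66, frames [12, 85, 36]
66 -> miss, evict 36, frames [12, 85, 66]
20 -> miss, evict 66, frames [12, 85, 20]
85 -> hit
Hits: 7 of 18 references → 7/18 = 0.3889.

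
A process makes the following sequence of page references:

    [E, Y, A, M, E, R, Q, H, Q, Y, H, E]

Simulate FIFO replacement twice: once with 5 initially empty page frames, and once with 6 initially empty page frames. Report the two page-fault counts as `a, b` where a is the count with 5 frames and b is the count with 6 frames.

9, 8

5 frames: F F F F . F F F . F . F → 9 faults.
6 frames: F F F F . F F F . . . F → 8 faults.
8 < 9: adding a frame reduced faults, as is typical.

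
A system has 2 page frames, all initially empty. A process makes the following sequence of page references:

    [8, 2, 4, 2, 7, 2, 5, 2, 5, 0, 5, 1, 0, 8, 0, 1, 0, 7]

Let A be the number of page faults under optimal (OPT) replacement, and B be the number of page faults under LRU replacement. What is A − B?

-1

Under OPT: F F F . F . F . . F . F . F . F . F → 10 faults.
Under LRU: F F F . F . F . . F . F F F . F . F → 11 faults.
A − B = 10 − 11 = -1.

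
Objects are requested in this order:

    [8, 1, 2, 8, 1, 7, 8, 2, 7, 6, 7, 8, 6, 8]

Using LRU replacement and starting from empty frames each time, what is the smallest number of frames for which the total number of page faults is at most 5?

f=1: 14 faults
f=2: 12 faults
f=3: 7 faults
f=4: 5 faults
f=5: 5 faults
Smallest f with faults ≤ 5 is 4.

4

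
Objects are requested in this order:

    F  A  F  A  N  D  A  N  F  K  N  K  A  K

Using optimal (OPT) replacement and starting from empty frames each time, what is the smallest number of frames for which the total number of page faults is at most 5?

4

f=1: 14 faults
f=2: 8 faults
f=3: 6 faults
f=4: 5 faults
f=5: 5 faults
Smallest f with faults ≤ 5 is 4.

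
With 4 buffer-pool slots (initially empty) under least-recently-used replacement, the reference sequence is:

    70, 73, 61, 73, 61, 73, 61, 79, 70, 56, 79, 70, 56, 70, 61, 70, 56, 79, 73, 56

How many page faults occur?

6

70: miss, frames (70)
73: miss, frames (70 73)
61: miss, frames (70 73 61)
73: hit
61: hit
73: hit
61: hit
79: miss, frames (70 73 61 79)
70: hit
56: miss, evict 73, frames (61 79 70 56)
79: hit
70: hit
56: hit
70: hit
61: hit
70: hit
56: hit
79: hit
73: miss, evict 61, frames (70 56 79 73)
56: hit
Page faults: 6.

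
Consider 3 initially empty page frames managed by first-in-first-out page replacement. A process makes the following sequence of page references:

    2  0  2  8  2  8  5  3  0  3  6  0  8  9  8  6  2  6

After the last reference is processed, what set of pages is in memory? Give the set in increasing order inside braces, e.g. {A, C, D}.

2: miss, frames (2)
0: miss, frames (2 0)
2: hit
8: miss, frames (2 0 8)
2: hit
8: hit
5: miss, evict 2, frames (0 8 5)
3: miss, evict 0, frames (8 5 3)
0: miss, evict 8, frames (5 3 0)
3: hit
6: miss, evict 5, frames (3 0 6)
0: hit
8: miss, evict 3, frames (0 6 8)
9: miss, evict 0, frames (6 8 9)
8: hit
6: hit
2: miss, evict 6, frames (8 9 2)
6: miss, evict 8, frames (9 2 6)

{2, 6, 9}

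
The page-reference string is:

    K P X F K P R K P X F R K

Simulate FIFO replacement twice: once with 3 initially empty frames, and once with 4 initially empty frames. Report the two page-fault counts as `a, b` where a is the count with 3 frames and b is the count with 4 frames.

3 frames: F F F F F F F . . F F . F → 10 faults.
4 frames: F F F F . . F F F F F F F → 11 faults.
11 > 10: adding a frame increased faults — Belady's anomaly.

10, 11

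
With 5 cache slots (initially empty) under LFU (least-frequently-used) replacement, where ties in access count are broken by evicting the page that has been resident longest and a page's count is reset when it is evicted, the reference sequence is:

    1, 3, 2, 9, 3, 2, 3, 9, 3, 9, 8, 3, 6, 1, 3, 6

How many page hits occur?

1 -> miss, frames (1)
3 -> miss, frames (1 3)
2 -> miss, frames (1 3 2)
9 -> miss, frames (1 3 2 9)
3 -> hit
2 -> hit
3 -> hit
9 -> hit
3 -> hit
9 -> hit
8 -> miss, frames (1 3 2 9 8)
3 -> hit
6 -> miss, evict 1, frames (3 2 9 8 6)
1 -> miss, evict 8, frames (3 2 9 6 1)
3 -> hit
6 -> hit
Hits: 9.

9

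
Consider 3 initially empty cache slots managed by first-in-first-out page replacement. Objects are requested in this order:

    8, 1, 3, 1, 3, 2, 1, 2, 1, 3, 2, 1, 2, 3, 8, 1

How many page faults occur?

6

8 → fault, frames (8)
1 → fault, frames (8 1)
3 → fault, frames (8 1 3)
1 → hit
3 → hit
2 → fault, evict 8, frames (1 3 2)
1 → hit
2 → hit
1 → hit
3 → hit
2 → hit
1 → hit
2 → hit
3 → hit
8 → fault, evict 1, frames (3 2 8)
1 → fault, evict 3, frames (2 8 1)
Page faults: 6.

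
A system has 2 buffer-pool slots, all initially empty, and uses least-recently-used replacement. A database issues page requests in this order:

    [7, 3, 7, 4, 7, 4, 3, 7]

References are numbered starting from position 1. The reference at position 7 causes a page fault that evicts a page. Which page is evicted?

pos 1: 7 -> fault, frames [7]
pos 2: 3 -> fault, frames [7, 3]
pos 3: 7 -> hit
pos 4: 4 -> fault, evict 3, frames [7, 4]
pos 5: 7 -> hit
pos 6: 4 -> hit
pos 7: 3 -> fault, evict 7, frames [4, 3]
At position 7, page 7 is evicted.

7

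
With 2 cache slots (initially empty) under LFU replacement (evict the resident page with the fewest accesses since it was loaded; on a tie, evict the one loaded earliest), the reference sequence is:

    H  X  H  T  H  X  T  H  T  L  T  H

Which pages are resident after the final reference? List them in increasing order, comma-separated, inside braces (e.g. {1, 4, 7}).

H → miss, frames (H)
X → miss, frames (H X)
H → hit
T → miss, evict X, frames (H T)
H → hit
X → miss, evict T, frames (H X)
T → miss, evict X, frames (H T)
H → hit
T → hit
L → miss, evict T, frames (H L)
T → miss, evict L, frames (H T)
H → hit

{H, T}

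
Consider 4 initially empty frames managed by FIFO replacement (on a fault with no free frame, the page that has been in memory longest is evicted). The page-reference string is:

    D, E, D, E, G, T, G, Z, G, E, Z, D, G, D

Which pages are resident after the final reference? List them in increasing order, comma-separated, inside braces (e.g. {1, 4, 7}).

D → fault, frames {D}
E → fault, frames {D,E}
D → hit
E → hit
G → fault, frames {D,E,G}
T → fault, frames {D,E,G,T}
G → hit
Z → fault, evict D, frames {E,G,T,Z}
G → hit
E → hit
Z → hit
D → fault, evict E, frames {G,T,Z,D}
G → hit
D → hit

{D, G, T, Z}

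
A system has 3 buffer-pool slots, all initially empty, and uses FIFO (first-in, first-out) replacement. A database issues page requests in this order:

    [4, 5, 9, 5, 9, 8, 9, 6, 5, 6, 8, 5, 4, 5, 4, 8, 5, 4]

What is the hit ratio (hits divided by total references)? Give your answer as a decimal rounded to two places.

4 -> miss, frames [4]
5 -> miss, frames [4, 5]
9 -> miss, frames [4, 5, 9]
5 -> hit
9 -> hit
8 -> miss, evict 4, frames [5, 9, 8]
9 -> hit
6 -> miss, evict 5, frames [9, 8, 6]
5 -> miss, evict 9, frames [8, 6, 5]
6 -> hit
8 -> hit
5 -> hit
4 -> miss, evict 8, frames [6, 5, 4]
5 -> hit
4 -> hit
8 -> miss, evict 6, frames [5, 4, 8]
5 -> hit
4 -> hit
Hits: 10 of 18 references → 10/18 = 0.5556.

0.56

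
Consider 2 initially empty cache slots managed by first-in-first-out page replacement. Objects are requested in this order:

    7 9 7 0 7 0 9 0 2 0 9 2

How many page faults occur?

8

7 → fault, frames (7)
9 → fault, frames (7 9)
7 → hit
0 → fault, evict 7, frames (9 0)
7 → fault, evict 9, frames (0 7)
0 → hit
9 → fault, evict 0, frames (7 9)
0 → fault, evict 7, frames (9 0)
2 → fault, evict 9, frames (0 2)
0 → hit
9 → fault, evict 0, frames (2 9)
2 → hit
Page faults: 8.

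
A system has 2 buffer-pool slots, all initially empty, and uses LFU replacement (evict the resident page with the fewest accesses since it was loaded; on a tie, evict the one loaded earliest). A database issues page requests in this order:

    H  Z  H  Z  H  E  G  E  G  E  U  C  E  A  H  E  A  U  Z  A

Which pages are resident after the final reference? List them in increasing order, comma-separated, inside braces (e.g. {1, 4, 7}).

H -> fault, frames (H)
Z -> fault, frames (H Z)
H -> hit
Z -> hit
H -> hit
E -> fault, evict Z, frames (H E)
G -> fault, evict E, frames (H G)
E -> fault, evict G, frames (H E)
G -> fault, evict E, frames (H G)
E -> fault, evict G, frames (H E)
U -> fault, evict E, frames (H U)
C -> fault, evict U, frames (H C)
E -> fault, evict C, frames (H E)
A -> fault, evict E, frames (H A)
H -> hit
E -> fault, evict A, frames (H E)
A -> fault, evict E, frames (H A)
U -> fault, evict A, frames (H U)
Z -> fault, evict U, frames (H Z)
A -> fault, evict Z, frames (H A)

{A, H}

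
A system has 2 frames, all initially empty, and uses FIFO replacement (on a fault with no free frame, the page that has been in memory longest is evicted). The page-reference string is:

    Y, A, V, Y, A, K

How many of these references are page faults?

Y -> miss, frames {Y}
A -> miss, frames {Y,A}
V -> miss, evict Y, frames {A,V}
Y -> miss, evict A, frames {V,Y}
A -> miss, evict V, frames {Y,A}
K -> miss, evict Y, frames {A,K}
Page faults: 6.

6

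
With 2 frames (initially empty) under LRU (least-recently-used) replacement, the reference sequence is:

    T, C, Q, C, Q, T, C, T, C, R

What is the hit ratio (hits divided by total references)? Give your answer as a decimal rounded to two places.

0.40

T: miss, frames (T)
C: miss, frames (T C)
Q: miss, evict T, frames (C Q)
C: hit
Q: hit
T: miss, evict C, frames (Q T)
C: miss, evict Q, frames (T C)
T: hit
C: hit
R: miss, evict T, frames (C R)
Hits: 4 of 10 references → 4/10 = 0.4000.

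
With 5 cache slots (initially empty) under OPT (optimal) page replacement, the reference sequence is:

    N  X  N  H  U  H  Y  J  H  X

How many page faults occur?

6

N -> miss, frames [N]
X -> miss, frames [N, X]
N -> hit
H -> miss, frames [N, X, H]
U -> miss, frames [N, X, H, U]
H -> hit
Y -> miss, frames [N, X, H, U, Y]
J -> miss, evict Y, frames [N, X, H, U, J]
H -> hit
X -> hit
Page faults: 6.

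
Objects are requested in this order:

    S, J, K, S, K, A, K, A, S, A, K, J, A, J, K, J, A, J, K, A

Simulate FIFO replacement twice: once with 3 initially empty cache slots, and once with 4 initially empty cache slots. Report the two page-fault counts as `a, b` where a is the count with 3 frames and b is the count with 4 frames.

8, 4

3 frames: F F F . . F . . F . . F . . F . F . . . → 8 faults.
4 frames: F F F . . F . . . . . . . . . . . . . . → 4 faults.
4 < 8: adding a frame reduced faults, as is typical.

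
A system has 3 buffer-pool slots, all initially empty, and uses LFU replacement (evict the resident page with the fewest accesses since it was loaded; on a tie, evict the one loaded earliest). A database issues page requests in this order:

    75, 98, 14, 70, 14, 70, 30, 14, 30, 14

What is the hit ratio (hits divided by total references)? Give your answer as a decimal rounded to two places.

75: miss, frames [75]
98: miss, frames [75, 98]
14: miss, frames [75, 98, 14]
70: miss, evict 75, frames [98, 14, 70]
14: hit
70: hit
30: miss, evict 98, frames [14, 70, 30]
14: hit
30: hit
14: hit
Hits: 5 of 10 references → 5/10 = 0.5000.

0.50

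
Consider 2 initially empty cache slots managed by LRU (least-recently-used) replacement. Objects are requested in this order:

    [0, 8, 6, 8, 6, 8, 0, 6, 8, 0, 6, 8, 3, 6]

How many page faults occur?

0 -> miss, frames {0}
8 -> miss, frames {0,8}
6 -> miss, evict 0, frames {8,6}
8 -> hit
6 -> hit
8 -> hit
0 -> miss, evict 6, frames {8,0}
6 -> miss, evict 8, frames {0,6}
8 -> miss, evict 0, frames {6,8}
0 -> miss, evict 6, frames {8,0}
6 -> miss, evict 8, frames {0,6}
8 -> miss, evict 0, frames {6,8}
3 -> miss, evict 6, frames {8,3}
6 -> miss, evict 8, frames {3,6}
Page faults: 11.

11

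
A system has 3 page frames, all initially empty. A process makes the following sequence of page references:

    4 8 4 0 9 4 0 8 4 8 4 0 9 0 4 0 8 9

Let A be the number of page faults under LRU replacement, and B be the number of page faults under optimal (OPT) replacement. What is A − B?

Under LRU: F F . F F . . F . . . . F . . . F F → 8 faults.
Under OPT: F F . F F . . F . . . . F . . . F . → 7 faults.
A − B = 8 − 7 = 1.

1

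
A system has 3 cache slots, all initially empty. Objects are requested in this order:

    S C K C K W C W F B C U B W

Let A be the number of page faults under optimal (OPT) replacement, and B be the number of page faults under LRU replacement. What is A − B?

-2

Under OPT: F F F . . F . . F F . F . . → 7 faults.
Under LRU: F F F . . F . . F F F F . F → 9 faults.
A − B = 7 − 9 = -2.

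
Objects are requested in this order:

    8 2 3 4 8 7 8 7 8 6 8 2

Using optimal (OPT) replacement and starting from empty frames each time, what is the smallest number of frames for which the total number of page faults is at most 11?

2

f=1: 12 faults
f=2: 7 faults
f=3: 6 faults
f=4: 6 faults
f=5: 6 faults
f=6: 6 faults
Smallest f with faults ≤ 11 is 2.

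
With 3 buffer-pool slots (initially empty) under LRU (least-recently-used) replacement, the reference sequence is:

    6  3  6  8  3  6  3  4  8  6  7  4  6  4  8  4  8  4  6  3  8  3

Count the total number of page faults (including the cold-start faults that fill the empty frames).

6 -> fault, frames [6]
3 -> fault, frames [6, 3]
6 -> hit
8 -> fault, frames [3, 6, 8]
3 -> hit
6 -> hit
3 -> hit
4 -> fault, evict 8, frames [6, 3, 4]
8 -> fault, evict 6, frames [3, 4, 8]
6 -> fault, evict 3, frames [4, 8, 6]
7 -> fault, evict 4, frames [8, 6, 7]
4 -> fault, evict 8, frames [6, 7, 4]
6 -> hit
4 -> hit
8 -> fault, evict 7, frames [6, 4, 8]
4 -> hit
8 -> hit
4 -> hit
6 -> hit
3 -> fault, evict 8, frames [4, 6, 3]
8 -> fault, evict 4, frames [6, 3, 8]
3 -> hit
Page faults: 11.

11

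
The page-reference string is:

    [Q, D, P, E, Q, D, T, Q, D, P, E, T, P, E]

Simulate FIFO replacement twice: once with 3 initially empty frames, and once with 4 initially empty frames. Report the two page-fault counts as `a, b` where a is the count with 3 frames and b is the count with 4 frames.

9, 10

3 frames: F F F F F F F . . F F . . . → 9 faults.
4 frames: F F F F . . F F F F F F . . → 10 faults.
10 > 9: adding a frame increased faults — Belady's anomaly.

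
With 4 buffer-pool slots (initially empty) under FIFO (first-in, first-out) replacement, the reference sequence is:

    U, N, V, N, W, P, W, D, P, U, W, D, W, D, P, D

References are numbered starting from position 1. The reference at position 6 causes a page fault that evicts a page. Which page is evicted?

U

pos 1: U → fault, frames [U]
pos 2: N → fault, frames [U, N]
pos 3: V → fault, frames [U, N, V]
pos 4: N → hit
pos 5: W → fault, frames [U, N, V, W]
pos 6: P → fault, evict U, frames [N, V, W, P]
At position 6, page U is evicted.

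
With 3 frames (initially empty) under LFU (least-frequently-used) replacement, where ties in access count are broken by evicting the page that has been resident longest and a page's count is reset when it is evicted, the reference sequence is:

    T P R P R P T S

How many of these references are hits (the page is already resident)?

4

T -> fault, frames {T}
P -> fault, frames {T,P}
R -> fault, frames {T,P,R}
P -> hit
R -> hit
P -> hit
T -> hit
S -> fault, evict T, frames {P,R,S}
Hits: 4.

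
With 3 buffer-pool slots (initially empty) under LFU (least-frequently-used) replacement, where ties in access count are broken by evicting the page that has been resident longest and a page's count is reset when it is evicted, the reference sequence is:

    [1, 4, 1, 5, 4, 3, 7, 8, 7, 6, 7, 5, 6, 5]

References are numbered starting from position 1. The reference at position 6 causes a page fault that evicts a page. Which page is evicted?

5

pos 1: 1: fault, frames [1]
pos 2: 4: fault, frames [1, 4]
pos 3: 1: hit
pos 4: 5: fault, frames [1, 4, 5]
pos 5: 4: hit
pos 6: 3: fault, evict 5, frames [1, 4, 3]
At position 6, page 5 is evicted.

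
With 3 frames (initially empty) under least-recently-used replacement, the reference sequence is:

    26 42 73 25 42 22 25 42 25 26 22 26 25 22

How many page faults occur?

7

26: fault, frames (26)
42: fault, frames (26 42)
73: fault, frames (26 42 73)
25: fault, evict 26, frames (42 73 25)
42: hit
22: fault, evict 73, frames (25 42 22)
25: hit
42: hit
25: hit
26: fault, evict 22, frames (42 25 26)
22: fault, evict 42, frames (25 26 22)
26: hit
25: hit
22: hit
Page faults: 7.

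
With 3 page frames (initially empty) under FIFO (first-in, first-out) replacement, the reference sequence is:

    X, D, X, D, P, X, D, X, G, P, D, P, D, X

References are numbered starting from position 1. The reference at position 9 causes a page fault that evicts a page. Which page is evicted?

pos 1: X → miss, frames (X)
pos 2: D → miss, frames (X D)
pos 3: X → hit
pos 4: D → hit
pos 5: P → miss, frames (X D P)
pos 6: X → hit
pos 7: D → hit
pos 8: X → hit
pos 9: G → miss, evict X, frames (D P G)
At position 9, page X is evicted.

X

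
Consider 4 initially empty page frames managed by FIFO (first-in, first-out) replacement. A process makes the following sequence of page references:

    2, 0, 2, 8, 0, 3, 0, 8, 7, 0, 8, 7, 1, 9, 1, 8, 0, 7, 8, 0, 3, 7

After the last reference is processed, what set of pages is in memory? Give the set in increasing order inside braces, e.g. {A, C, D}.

{0, 3, 7, 8}

2 → fault, frames (2)
0 → fault, frames (2 0)
2 → hit
8 → fault, frames (2 0 8)
0 → hit
3 → fault, frames (2 0 8 3)
0 → hit
8 → hit
7 → fault, evict 2, frames (0 8 3 7)
0 → hit
8 → hit
7 → hit
1 → fault, evict 0, frames (8 3 7 1)
9 → fault, evict 8, frames (3 7 1 9)
1 → hit
8 → fault, evict 3, frames (7 1 9 8)
0 → fault, evict 7, frames (1 9 8 0)
7 → fault, evict 1, frames (9 8 0 7)
8 → hit
0 → hit
3 → fault, evict 9, frames (8 0 7 3)
7 → hit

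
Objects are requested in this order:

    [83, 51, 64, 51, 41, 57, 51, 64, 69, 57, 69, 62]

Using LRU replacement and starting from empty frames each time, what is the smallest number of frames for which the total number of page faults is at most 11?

2

f=1: 12 faults
f=2: 10 faults
f=3: 9 faults
f=4: 7 faults
f=5: 7 faults
f=6: 7 faults
f=7: 7 faults
Smallest f with faults ≤ 11 is 2.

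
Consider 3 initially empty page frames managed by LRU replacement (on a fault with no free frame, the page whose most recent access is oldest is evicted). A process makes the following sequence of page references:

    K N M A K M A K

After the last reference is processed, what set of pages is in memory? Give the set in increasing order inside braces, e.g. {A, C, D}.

K → miss, frames {K}
N → miss, frames {K,N}
M → miss, frames {K,N,M}
A → miss, evict K, frames {N,M,A}
K → miss, evict N, frames {M,A,K}
M → hit
A → hit
K → hit

{A, K, M}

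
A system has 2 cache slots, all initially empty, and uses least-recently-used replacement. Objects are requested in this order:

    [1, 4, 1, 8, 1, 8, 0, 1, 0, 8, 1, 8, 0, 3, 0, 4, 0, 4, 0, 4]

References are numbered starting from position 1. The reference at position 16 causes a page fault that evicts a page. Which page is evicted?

pos 1: 1 -> miss, frames (1)
pos 2: 4 -> miss, frames (1 4)
pos 3: 1 -> hit
pos 4: 8 -> miss, evict 4, frames (1 8)
pos 5: 1 -> hit
pos 6: 8 -> hit
pos 7: 0 -> miss, evict 1, frames (8 0)
pos 8: 1 -> miss, evict 8, frames (0 1)
pos 9: 0 -> hit
pos 10: 8 -> miss, evict 1, frames (0 8)
pos 11: 1 -> miss, evict 0, frames (8 1)
pos 12: 8 -> hit
pos 13: 0 -> miss, evict 1, frames (8 0)
pos 14: 3 -> miss, evict 8, frames (0 3)
pos 15: 0 -> hit
pos 16: 4 -> miss, evict 3, frames (0 4)
At position 16, page 3 is evicted.

3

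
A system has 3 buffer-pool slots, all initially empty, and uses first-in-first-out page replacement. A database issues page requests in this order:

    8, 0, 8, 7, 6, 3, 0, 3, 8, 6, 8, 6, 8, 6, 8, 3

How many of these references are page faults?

8 → fault, frames (8)
0 → fault, frames (8 0)
8 → hit
7 → fault, frames (8 0 7)
6 → fault, evict 8, frames (0 7 6)
3 → fault, evict 0, frames (7 6 3)
0 → fault, evict 7, frames (6 3 0)
3 → hit
8 → fault, evict 6, frames (3 0 8)
6 → fault, evict 3, frames (0 8 6)
8 → hit
6 → hit
8 → hit
6 → hit
8 → hit
3 → fault, evict 0, frames (8 6 3)
Page faults: 9.

9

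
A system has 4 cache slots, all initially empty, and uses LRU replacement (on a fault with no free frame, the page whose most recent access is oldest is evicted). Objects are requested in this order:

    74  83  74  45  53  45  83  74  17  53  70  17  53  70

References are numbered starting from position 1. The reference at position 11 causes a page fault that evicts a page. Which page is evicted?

83

pos 1: 74: fault, frames {74}
pos 2: 83: fault, frames {74,83}
pos 3: 74: hit
pos 4: 45: fault, frames {83,74,45}
pos 5: 53: fault, frames {83,74,45,53}
pos 6: 45: hit
pos 7: 83: hit
pos 8: 74: hit
pos 9: 17: fault, evict 53, frames {45,83,74,17}
pos 10: 53: fault, evict 45, frames {83,74,17,53}
pos 11: 70: fault, evict 83, frames {74,17,53,70}
At position 11, page 83 is evicted.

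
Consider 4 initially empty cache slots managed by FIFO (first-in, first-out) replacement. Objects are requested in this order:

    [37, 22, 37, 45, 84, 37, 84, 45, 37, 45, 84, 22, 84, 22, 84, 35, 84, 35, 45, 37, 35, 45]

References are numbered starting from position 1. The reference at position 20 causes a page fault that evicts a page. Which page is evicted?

pos 1: 37 -> miss, frames [37]
pos 2: 22 -> miss, frames [37, 22]
pos 3: 37 -> hit
pos 4: 45 -> miss, frames [37, 22, 45]
pos 5: 84 -> miss, frames [37, 22, 45, 84]
pos 6: 37 -> hit
pos 7: 84 -> hit
pos 8: 45 -> hit
pos 9: 37 -> hit
pos 10: 45 -> hit
pos 11: 84 -> hit
pos 12: 22 -> hit
pos 13: 84 -> hit
pos 14: 22 -> hit
pos 15: 84 -> hit
pos 16: 35 -> miss, evict 37, frames [22, 45, 84, 35]
pos 17: 84 -> hit
pos 18: 35 -> hit
pos 19: 45 -> hit
pos 20: 37 -> miss, evict 22, frames [45, 84, 35, 37]
At position 20, page 22 is evicted.

22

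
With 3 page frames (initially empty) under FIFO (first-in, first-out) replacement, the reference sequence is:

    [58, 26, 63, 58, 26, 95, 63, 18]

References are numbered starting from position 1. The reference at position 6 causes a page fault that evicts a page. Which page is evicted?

58

pos 1: 58 → fault, frames [58]
pos 2: 26 → fault, frames [58, 26]
pos 3: 63 → fault, frames [58, 26, 63]
pos 4: 58 → hit
pos 5: 26 → hit
pos 6: 95 → fault, evict 58, frames [26, 63, 95]
At position 6, page 58 is evicted.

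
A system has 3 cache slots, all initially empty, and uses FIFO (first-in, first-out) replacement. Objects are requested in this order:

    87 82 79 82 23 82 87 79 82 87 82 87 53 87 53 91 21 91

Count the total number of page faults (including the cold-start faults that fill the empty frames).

9

87 → miss, frames (87)
82 → miss, frames (87 82)
79 → miss, frames (87 82 79)
82 → hit
23 → miss, evict 87, frames (82 79 23)
82 → hit
87 → miss, evict 82, frames (79 23 87)
79 → hit
82 → miss, evict 79, frames (23 87 82)
87 → hit
82 → hit
87 → hit
53 → miss, evict 23, frames (87 82 53)
87 → hit
53 → hit
91 → miss, evict 87, frames (82 53 91)
21 → miss, evict 82, frames (53 91 21)
91 → hit
Page faults: 9.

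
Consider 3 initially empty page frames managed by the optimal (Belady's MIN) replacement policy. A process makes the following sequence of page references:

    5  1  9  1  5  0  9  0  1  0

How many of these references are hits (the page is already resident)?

6

5: miss, frames [5]
1: miss, frames [5, 1]
9: miss, frames [5, 1, 9]
1: hit
5: hit
0: miss, evict 5, frames [1, 9, 0]
9: hit
0: hit
1: hit
0: hit
Hits: 6.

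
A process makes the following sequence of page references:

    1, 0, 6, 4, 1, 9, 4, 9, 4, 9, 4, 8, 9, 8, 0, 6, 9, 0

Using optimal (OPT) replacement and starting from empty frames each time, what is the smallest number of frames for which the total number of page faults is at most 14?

f=1: 18 faults
f=2: 9 faults
f=3: 7 faults
f=4: 6 faults
f=5: 6 faults
f=6: 6 faults
Smallest f with faults ≤ 14 is 2.

2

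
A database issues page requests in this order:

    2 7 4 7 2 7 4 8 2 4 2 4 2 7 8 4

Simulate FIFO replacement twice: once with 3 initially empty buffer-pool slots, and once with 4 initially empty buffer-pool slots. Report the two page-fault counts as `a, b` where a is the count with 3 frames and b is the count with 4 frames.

7, 4

3 frames: F F F . . . . F F . . . . F . F → 7 faults.
4 frames: F F F . . . . F . . . . . . . . → 4 faults.
4 < 7: adding a frame reduced faults, as is typical.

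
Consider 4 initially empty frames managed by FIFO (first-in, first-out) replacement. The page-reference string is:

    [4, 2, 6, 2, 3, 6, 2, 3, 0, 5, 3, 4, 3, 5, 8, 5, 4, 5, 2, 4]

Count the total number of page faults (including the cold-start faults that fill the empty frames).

9

4 → fault, frames {4}
2 → fault, frames {4,2}
6 → fault, frames {4,2,6}
2 → hit
3 → fault, frames {4,2,6,3}
6 → hit
2 → hit
3 → hit
0 → fault, evict 4, frames {2,6,3,0}
5 → fault, evict 2, frames {6,3,0,5}
3 → hit
4 → fault, evict 6, frames {3,0,5,4}
3 → hit
5 → hit
8 → fault, evict 3, frames {0,5,4,8}
5 → hit
4 → hit
5 → hit
2 → fault, evict 0, frames {5,4,8,2}
4 → hit
Page faults: 9.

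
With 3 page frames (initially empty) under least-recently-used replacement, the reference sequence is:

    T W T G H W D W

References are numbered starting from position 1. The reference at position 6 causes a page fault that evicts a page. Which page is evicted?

pos 1: T → miss, frames (T)
pos 2: W → miss, frames (T W)
pos 3: T → hit
pos 4: G → miss, frames (W T G)
pos 5: H → miss, evict W, frames (T G H)
pos 6: W → miss, evict T, frames (G H W)
At position 6, page T is evicted.

T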